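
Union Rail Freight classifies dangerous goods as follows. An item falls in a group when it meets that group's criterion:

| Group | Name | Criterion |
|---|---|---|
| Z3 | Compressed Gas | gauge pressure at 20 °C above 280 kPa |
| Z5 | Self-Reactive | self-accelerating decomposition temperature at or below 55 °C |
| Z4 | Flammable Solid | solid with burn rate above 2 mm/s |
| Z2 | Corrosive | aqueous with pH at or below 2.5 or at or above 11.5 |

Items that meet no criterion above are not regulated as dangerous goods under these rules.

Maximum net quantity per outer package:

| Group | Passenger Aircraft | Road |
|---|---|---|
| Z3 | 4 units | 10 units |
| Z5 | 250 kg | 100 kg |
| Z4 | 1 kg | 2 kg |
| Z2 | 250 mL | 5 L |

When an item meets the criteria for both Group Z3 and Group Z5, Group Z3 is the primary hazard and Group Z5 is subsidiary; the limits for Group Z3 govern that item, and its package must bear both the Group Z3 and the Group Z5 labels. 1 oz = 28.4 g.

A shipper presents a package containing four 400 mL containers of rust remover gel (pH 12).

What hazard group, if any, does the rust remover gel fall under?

The rust remover gel has pH 12, which is ≥ 11.5, so it is Group Z2 (Corrosive).

Group Z2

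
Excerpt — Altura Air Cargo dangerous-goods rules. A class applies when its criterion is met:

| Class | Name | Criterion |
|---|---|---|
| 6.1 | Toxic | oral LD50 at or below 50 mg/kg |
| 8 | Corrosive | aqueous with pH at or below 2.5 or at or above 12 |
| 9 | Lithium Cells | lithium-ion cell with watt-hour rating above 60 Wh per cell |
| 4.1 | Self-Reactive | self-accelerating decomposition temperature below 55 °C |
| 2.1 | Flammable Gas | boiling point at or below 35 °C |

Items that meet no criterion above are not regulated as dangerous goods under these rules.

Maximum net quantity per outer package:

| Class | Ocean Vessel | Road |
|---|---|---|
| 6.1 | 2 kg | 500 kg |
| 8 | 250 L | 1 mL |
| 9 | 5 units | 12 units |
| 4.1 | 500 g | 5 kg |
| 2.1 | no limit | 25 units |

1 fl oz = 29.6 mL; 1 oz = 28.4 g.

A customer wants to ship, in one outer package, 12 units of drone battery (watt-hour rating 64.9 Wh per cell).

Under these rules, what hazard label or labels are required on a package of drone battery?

Watt-hour rating 64.9 Wh per cell meets the Class 9 criterion (Lithium Cells), so the drone battery is Class 9.
Only the Class 9 label is required.

Class 9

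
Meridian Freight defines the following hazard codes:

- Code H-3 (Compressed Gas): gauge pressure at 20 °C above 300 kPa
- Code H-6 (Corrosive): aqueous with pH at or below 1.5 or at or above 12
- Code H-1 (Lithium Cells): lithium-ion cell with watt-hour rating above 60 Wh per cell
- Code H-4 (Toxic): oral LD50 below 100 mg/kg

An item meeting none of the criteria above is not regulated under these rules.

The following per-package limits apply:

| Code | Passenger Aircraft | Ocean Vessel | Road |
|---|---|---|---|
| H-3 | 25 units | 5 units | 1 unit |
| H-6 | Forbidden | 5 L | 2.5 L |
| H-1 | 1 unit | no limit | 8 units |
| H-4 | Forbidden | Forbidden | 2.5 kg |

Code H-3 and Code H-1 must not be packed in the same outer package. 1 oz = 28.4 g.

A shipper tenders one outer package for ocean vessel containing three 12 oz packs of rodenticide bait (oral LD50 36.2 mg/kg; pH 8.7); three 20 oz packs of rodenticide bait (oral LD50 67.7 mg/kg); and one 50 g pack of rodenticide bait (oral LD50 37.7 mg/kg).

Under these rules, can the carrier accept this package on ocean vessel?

No

The rodenticide bait has oral LD50 36.2 mg/kg, which is < 100 mg/kg, so it is Code H-4 (Toxic).
The rodenticide bait has oral LD50 67.7 mg/kg, which is < 100 mg/kg, so it is Code H-4 (Toxic).
Rodenticide bait: oral LD50 37.7 mg/kg < 100 mg/kg → Code H-4 (Toxic).
Total Code H-4: (three 12 oz packs = 1022.4 g) + (three 20 oz packs = 1.704 kg) + 50 g = 2776.4 g.
Code H-4 is Forbidden by ocean vessel.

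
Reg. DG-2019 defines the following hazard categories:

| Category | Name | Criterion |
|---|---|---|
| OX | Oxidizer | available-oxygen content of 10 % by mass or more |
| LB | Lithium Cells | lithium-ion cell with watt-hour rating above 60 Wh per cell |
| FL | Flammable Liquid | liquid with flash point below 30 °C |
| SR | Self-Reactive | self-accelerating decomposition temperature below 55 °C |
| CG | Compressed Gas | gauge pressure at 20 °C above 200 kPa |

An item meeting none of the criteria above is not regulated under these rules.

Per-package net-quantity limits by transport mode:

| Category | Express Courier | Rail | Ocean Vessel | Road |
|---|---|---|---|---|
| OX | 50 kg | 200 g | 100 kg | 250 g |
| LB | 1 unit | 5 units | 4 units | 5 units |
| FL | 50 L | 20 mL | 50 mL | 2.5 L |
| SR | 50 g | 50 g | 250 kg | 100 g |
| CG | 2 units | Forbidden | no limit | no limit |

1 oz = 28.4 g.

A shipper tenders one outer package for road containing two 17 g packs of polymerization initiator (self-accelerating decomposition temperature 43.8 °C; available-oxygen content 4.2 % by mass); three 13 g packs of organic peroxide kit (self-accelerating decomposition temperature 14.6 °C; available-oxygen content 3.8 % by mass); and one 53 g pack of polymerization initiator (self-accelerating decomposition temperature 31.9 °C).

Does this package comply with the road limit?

No

The polymerization initiator has self-accelerating decomposition temperature 43.8 °C, which is < 55 °C, so it is Category SR (Self-Reactive).
Organic peroxide kit: self-accelerating decomposition temperature 14.6 °C < 55 °C → Category SR (Self-Reactive).
The polymerization initiator has self-accelerating decomposition temperature 31.9 °C, which is < 55 °C, so it is Category SR (Self-Reactive).
Total Category SR: (two 17 g packs = 34 g) + (three 13 g packs = 39 g) + 53 g = 126 g.
126 g > 100 g (road limit, Category SR) — over the limit.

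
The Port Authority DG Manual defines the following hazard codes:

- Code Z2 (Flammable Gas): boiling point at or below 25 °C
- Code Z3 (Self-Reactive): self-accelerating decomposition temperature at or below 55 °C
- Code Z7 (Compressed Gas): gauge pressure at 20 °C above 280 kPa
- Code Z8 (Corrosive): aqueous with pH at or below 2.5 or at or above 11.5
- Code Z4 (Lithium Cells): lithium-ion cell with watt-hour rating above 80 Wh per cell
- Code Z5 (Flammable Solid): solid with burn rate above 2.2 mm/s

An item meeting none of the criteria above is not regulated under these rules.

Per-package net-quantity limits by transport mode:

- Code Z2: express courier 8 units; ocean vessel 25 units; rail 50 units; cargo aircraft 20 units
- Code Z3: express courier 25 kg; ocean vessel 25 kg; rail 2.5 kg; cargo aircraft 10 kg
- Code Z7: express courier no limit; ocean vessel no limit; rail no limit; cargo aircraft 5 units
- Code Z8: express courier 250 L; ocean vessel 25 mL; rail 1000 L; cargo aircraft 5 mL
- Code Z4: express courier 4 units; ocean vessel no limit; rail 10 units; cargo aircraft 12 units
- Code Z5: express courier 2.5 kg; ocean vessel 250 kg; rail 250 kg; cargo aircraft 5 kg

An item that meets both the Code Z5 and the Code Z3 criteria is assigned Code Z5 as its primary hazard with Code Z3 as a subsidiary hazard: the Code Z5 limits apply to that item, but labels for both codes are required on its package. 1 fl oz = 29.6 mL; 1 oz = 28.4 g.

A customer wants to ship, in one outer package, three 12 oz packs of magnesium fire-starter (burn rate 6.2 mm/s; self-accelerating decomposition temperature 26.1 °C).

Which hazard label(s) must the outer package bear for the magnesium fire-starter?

Code Z3 and Z5

The magnesium fire-starter has burn rate 6.2 mm/s, which is > 2.2 mm/s, so it is Code Z5 (Flammable Solid).
The magnesium fire-starter has self-accelerating decomposition temperature 26.1 °C, which is ≤ 55 °C, so it is Code Z3 (Self-Reactive).
By the precedence rule Code Z5 is primary and Code Z3 is subsidiary, and that rule requires both labels on the package.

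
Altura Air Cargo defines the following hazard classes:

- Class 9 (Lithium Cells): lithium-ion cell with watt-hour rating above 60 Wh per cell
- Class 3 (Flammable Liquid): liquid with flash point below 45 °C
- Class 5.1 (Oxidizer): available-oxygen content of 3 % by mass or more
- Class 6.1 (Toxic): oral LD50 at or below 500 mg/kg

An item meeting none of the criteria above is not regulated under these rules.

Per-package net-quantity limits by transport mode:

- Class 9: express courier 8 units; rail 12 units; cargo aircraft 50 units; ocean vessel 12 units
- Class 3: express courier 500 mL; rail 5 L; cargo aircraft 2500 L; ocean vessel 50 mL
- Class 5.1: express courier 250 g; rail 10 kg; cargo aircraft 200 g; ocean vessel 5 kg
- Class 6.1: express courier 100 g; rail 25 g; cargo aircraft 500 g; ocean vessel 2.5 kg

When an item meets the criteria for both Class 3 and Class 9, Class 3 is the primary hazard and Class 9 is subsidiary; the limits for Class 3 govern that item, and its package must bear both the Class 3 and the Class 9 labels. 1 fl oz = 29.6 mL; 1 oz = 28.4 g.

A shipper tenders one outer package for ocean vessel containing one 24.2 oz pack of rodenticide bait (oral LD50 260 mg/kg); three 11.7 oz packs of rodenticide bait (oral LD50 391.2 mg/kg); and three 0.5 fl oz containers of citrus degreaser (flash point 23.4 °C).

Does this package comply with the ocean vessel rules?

Yes

Oral LD50 260 mg/kg meets the Class 6.1 criterion (Toxic), so the rodenticide bait is Class 6.1.
Oral LD50 391.2 mg/kg meets the Class 6.1 criterion (Toxic), so the rodenticide bait is Class 6.1.
The citrus degreaser has flash point 23.4 °C, which is < 45 °C, so it is Class 3 (Flammable Liquid).
Class 6.1 net quantity: (one 24.2 oz pack = 687.28 g) + (three 11.7 oz packs = 996.84 g) = 1684.12 g.
1684.12 g ≤ 2.5 kg (ocean vessel limit, Class 6.1) — within limit.
Class 3 quantity: three 0.5 fl oz containers = 44.4 mL.
That is within the Class 3 ocean vessel limit of 50 mL.
Every hazard class is within its ocean vessel limit and no segregation rule is violated.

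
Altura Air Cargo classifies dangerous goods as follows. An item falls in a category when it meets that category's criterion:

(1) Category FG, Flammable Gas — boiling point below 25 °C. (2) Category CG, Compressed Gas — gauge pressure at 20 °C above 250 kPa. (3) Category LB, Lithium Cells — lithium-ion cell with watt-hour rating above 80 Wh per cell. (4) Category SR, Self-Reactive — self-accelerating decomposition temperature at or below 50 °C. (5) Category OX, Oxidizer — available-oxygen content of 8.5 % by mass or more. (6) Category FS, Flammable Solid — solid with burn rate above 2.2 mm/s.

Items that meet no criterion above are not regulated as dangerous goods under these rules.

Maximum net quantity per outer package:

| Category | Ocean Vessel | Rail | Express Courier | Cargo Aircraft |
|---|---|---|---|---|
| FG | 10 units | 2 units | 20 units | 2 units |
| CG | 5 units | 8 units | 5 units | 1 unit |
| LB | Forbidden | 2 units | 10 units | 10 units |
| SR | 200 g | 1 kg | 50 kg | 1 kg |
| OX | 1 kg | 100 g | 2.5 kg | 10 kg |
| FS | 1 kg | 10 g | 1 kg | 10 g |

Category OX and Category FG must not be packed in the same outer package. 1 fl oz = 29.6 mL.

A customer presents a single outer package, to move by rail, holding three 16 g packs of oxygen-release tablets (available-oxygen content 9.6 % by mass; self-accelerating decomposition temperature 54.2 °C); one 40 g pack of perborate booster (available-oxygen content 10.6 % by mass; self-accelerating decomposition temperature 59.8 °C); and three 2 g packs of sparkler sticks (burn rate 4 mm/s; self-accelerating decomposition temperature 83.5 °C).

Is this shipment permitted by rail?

Yes

Oxygen-release tablets: available-oxygen content 9.6 % by mass ≥ 8.5 % by mass → Category OX (Oxidizer).
The perborate booster has available-oxygen content 10.6 % by mass, which is ≥ 8.5 % by mass, so it is Category OX (Oxidizer).
Burn rate 4 mm/s meets the Category FS criterion (Flammable Solid), so the sparkler sticks are Category FS.
Category OX net quantity: (three 16 g packs = 48 g) + 40 g = 88 g.
88 g is within the rail limit of 100 g for Category OX.
Category FS quantity: three 2 g packs = 6 g.
That is within the Category FS rail limit of 10 g.
The segregation rule (Category OX with Category FG) does not apply to Category OX with Category FS.
Every hazard category is within its rail limit and no segregation rule is violated.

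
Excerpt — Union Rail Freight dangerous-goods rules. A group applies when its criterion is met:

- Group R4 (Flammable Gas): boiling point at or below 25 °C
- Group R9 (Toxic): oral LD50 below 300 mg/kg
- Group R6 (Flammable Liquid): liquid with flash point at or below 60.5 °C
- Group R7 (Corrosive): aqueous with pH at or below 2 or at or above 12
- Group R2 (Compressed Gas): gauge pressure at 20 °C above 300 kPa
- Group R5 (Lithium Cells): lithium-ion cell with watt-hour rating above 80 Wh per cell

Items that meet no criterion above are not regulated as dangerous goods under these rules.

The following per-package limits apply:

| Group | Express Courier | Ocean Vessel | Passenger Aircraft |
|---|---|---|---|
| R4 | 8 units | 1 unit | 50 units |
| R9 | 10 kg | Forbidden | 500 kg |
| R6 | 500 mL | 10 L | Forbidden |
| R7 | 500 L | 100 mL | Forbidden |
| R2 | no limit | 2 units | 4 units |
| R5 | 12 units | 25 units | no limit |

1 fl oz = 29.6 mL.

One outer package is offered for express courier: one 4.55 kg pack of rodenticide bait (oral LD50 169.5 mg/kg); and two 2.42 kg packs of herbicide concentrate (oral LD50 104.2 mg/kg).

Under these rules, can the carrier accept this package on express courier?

The rodenticide bait has oral LD50 169.5 mg/kg, which is < 300 mg/kg, so it is Group R9 (Toxic).
Herbicide concentrate: oral LD50 104.2 mg/kg < 300 mg/kg → Group R9 (Toxic).
Total Group R9: 4.55 kg + (two 2.42 kg packs = 4.84 kg) = 9.39 kg.
9.39 kg is within the express courier limit of 10 kg for Group R9.

Yes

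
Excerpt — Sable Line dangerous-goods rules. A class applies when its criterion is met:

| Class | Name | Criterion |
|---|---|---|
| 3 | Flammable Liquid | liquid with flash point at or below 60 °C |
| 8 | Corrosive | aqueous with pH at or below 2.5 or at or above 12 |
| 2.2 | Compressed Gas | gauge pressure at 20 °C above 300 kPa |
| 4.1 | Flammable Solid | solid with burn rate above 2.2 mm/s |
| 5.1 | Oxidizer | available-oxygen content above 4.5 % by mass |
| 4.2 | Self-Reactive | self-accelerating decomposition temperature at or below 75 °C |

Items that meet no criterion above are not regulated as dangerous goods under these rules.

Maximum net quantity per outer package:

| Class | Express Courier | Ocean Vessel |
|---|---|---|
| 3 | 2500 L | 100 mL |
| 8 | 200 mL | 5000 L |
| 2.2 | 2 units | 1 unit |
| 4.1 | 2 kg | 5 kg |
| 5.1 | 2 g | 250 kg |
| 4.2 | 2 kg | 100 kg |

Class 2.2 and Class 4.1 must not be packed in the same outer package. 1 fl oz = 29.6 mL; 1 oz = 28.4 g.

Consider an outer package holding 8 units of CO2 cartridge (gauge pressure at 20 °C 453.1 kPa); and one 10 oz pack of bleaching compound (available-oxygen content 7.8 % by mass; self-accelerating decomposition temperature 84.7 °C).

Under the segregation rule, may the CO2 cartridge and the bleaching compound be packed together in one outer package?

The CO2 cartridge has gauge pressure at 20 °C 453.1 kPa, which is > 300 kPa, so it is Class 2.2 (Compressed Gas).
The bleaching compound has available-oxygen content 7.8 % by mass, which is > 4.5 % by mass, so it is Class 5.1 (Oxidizer).
No segregation rule bars Class 2.2 with Class 5.1.

Yes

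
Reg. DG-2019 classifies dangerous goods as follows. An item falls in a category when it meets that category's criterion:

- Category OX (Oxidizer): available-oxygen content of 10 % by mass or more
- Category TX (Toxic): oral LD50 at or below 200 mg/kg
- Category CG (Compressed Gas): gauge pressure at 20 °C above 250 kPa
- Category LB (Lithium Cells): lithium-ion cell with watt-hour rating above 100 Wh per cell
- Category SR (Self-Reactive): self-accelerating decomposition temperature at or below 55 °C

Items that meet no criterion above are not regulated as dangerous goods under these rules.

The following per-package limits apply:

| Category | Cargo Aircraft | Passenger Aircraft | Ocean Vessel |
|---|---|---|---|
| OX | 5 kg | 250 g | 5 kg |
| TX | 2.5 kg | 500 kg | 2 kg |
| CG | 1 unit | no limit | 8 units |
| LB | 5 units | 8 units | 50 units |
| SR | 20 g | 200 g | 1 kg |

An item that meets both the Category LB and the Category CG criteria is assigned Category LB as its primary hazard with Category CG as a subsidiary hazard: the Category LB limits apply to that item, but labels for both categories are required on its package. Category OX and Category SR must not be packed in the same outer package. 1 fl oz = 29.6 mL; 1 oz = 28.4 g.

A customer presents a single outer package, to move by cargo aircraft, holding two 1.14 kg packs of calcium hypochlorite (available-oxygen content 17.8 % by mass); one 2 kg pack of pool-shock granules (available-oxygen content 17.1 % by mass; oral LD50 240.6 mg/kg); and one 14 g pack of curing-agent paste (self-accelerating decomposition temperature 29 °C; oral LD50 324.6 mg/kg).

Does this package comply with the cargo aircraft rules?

No

Available-oxygen content 17.8 % by mass meets the Category OX criterion (Oxidizer), so the calcium hypochlorite is Category OX.
Available-oxygen content 17.1 % by mass meets the Category OX criterion (Oxidizer), so the pool-shock granules are Category OX.
Self-accelerating decomposition temperature 29 °C meets the Category SR criterion (Self-Reactive), so the curing-agent paste is Category SR.
Total Category OX: (two 1.14 kg packs = 2.28 kg) + 2 kg = 4.28 kg.
4.28 kg is within the cargo aircraft limit of 5 kg for Category OX.
Category SR quantity: 14 g.
14 g is within the cargo aircraft limit of 20 g for Category SR.
Category OX and Category SR may not share an outer package.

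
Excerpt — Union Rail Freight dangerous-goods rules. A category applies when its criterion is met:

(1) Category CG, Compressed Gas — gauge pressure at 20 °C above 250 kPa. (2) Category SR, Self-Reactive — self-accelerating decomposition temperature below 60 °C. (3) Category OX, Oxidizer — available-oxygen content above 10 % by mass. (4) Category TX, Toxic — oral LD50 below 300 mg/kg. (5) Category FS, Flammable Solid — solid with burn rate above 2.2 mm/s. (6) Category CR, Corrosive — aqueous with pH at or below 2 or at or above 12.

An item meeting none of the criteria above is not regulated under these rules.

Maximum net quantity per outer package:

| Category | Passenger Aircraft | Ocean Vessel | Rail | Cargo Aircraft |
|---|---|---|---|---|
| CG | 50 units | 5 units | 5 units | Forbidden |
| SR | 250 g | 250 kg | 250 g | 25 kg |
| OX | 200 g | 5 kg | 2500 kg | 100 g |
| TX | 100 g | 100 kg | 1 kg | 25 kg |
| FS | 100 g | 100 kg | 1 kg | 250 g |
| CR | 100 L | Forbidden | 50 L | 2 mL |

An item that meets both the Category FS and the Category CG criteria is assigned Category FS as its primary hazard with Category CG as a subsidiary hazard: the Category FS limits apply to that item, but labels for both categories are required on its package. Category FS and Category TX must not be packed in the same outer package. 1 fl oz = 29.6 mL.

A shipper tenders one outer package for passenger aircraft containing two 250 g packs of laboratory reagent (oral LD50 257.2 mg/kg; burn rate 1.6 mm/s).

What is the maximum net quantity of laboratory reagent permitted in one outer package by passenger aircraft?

Oral LD50 257.2 mg/kg meets the Category TX criterion (Toxic), so the laboratory reagent is Category TX.
The passenger aircraft limit for Category TX is 100 g.

100 g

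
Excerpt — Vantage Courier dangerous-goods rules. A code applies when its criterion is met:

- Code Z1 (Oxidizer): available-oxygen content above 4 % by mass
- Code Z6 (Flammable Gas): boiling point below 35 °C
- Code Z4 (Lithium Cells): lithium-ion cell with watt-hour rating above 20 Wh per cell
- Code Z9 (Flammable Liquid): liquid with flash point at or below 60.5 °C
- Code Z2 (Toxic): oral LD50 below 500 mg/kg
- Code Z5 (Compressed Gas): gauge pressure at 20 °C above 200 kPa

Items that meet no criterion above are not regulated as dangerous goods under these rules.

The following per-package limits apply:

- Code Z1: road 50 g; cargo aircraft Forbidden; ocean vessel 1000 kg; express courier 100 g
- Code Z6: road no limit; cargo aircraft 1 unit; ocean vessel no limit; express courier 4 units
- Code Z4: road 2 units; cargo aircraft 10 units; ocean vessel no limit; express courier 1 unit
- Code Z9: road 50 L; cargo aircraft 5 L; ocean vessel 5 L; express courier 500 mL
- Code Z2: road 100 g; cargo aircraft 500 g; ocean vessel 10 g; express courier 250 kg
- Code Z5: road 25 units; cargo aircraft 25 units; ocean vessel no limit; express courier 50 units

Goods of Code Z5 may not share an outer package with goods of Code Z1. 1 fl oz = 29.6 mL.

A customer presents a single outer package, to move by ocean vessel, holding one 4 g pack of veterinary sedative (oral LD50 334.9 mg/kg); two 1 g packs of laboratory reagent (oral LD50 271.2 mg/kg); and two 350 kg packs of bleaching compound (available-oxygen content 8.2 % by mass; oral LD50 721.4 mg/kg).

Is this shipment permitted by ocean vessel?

Yes

Oral LD50 334.9 mg/kg meets the Code Z2 criterion (Toxic), so the veterinary sedative is Code Z2.
With oral LD50 271.2 mg/kg (< 500 mg/kg), the laboratory reagent falls in Code Z2.
The bleaching compound has available-oxygen content 8.2 % by mass, which is > 4 % by mass, so it is Code Z1 (Oxidizer).
Code Z2 net quantity: 4 g + (two 1 g packs = 2 g) = 6 g.
That is within the Code Z2 ocean vessel limit of 10 g.
Code Z1 quantity: two 350 kg packs = 700 kg.
700 kg is within the ocean vessel limit of 1000 kg for Code Z1.
The segregation rule (Code Z5 with Code Z1) does not apply to Code Z2 with Code Z1.
Every hazard code is within its ocean vessel limit and no segregation rule is violated.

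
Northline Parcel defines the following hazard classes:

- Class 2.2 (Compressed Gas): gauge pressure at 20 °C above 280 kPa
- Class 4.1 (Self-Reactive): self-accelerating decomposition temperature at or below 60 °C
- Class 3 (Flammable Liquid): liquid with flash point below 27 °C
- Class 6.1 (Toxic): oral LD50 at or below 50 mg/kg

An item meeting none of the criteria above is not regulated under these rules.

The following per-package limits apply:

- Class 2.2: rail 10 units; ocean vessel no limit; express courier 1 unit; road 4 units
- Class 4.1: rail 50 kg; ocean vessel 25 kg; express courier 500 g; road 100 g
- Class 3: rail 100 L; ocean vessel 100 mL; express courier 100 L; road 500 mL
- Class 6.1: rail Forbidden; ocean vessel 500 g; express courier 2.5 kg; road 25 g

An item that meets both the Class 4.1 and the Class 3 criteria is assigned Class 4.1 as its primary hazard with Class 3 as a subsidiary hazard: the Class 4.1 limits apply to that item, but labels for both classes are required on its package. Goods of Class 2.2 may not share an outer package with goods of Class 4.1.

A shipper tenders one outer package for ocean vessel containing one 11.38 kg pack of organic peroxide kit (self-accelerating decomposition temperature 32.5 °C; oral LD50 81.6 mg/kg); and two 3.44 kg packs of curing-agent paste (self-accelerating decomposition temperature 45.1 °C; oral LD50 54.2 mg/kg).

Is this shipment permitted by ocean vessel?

Yes

Self-accelerating decomposition temperature 32.5 °C meets the Class 4.1 criterion (Self-Reactive), so the organic peroxide kit is Class 4.1.
Curing-agent paste: self-accelerating decomposition temperature 45.1 °C ≤ 60 °C → Class 4.1 (Self-Reactive).
Class 4.1 net quantity: 11.38 kg + (two 3.44 kg packs = 6.88 kg) = 18.26 kg.
18.26 kg ≤ 25 kg (ocean vessel limit, Class 4.1) — within limit.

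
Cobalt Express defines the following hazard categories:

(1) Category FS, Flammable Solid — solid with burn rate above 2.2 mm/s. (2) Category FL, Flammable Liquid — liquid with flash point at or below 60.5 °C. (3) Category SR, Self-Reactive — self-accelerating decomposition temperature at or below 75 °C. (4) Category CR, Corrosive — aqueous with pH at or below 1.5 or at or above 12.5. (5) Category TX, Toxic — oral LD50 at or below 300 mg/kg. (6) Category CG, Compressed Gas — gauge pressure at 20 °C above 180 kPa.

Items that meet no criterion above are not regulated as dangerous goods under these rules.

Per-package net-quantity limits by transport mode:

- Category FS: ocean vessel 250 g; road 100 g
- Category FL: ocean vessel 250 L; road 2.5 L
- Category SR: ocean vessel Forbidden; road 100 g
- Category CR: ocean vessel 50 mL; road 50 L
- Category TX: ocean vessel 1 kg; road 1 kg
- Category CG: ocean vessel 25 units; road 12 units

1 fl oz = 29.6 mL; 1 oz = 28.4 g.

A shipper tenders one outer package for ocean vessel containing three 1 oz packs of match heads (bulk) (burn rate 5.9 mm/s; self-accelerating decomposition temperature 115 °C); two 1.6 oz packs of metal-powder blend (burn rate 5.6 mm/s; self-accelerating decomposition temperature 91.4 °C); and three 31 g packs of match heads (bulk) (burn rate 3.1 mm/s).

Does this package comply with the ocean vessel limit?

No

With burn rate 5.9 mm/s (> 2.2 mm/s), the match heads (bulk) fall in Category FS.
The metal-powder blend has burn rate 5.6 mm/s, which is > 2.2 mm/s, so it is Category FS (Flammable Solid).
Match heads (bulk): burn rate 3.1 mm/s > 2.2 mm/s → Category FS (Flammable Solid).
Category FS net quantity: (three 1 oz packs = 85.2 g) + (two 1.6 oz packs = 90.88 g) + (three 31 g packs = 93 g) = 269.08 g.
269.08 g > 250 g (ocean vessel limit, Category FS) — over the limit.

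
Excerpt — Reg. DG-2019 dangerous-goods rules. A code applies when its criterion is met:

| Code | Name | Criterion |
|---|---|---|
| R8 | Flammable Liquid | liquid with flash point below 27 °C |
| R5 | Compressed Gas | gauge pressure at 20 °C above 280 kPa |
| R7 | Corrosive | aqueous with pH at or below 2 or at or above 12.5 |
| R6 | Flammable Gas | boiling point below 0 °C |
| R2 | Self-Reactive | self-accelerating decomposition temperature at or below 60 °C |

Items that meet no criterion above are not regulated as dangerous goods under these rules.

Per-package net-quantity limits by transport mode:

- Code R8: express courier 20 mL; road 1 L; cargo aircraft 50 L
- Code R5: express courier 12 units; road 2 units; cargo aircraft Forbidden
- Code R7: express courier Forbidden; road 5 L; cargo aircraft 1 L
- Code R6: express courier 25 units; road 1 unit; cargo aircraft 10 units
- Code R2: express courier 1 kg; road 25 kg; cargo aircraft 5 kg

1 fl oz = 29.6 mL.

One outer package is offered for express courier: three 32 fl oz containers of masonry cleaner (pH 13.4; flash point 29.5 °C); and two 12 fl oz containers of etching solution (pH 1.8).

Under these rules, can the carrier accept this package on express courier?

No

Masonry cleaner: pH 13.4 ≥ 12.5 → Code R7 (Corrosive).
pH 1.8 meets the Code R7 criterion (Corrosive), so the etching solution is Code R7.
Code R7 net quantity: (three 32 fl oz containers = 2841.6 mL) + (two 12 fl oz containers = 710.4 mL) = 3.552 L.
By express courier, Code R7 is Forbidden regardless of quantity.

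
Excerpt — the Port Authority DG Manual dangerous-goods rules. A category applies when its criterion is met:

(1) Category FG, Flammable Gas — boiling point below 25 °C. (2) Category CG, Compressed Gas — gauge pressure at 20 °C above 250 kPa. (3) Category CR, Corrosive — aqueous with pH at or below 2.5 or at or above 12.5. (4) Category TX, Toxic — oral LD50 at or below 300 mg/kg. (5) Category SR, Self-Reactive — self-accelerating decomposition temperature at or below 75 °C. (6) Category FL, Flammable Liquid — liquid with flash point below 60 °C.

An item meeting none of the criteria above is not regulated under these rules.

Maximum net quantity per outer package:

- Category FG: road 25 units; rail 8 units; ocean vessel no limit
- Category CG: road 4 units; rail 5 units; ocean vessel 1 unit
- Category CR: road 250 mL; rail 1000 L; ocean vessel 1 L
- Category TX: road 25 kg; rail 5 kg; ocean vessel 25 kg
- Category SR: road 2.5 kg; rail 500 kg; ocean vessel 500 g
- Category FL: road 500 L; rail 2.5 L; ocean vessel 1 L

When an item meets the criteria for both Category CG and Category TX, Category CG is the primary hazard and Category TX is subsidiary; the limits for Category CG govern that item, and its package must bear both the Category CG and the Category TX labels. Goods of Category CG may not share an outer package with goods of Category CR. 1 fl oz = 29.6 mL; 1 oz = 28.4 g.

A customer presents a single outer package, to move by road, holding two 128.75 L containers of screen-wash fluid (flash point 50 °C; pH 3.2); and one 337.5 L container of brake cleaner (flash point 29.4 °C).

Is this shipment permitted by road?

No

The screen-wash fluid has flash point 50 °C, which is < 60 °C, so it is Category FL (Flammable Liquid).
The brake cleaner has flash point 29.4 °C, which is < 60 °C, so it is Category FL (Flammable Liquid).
Category FL net quantity: (two 128.75 L containers = 257.5 L) + 337.5 L = 595 L.
That exceeds the Category FL road limit of 500 L.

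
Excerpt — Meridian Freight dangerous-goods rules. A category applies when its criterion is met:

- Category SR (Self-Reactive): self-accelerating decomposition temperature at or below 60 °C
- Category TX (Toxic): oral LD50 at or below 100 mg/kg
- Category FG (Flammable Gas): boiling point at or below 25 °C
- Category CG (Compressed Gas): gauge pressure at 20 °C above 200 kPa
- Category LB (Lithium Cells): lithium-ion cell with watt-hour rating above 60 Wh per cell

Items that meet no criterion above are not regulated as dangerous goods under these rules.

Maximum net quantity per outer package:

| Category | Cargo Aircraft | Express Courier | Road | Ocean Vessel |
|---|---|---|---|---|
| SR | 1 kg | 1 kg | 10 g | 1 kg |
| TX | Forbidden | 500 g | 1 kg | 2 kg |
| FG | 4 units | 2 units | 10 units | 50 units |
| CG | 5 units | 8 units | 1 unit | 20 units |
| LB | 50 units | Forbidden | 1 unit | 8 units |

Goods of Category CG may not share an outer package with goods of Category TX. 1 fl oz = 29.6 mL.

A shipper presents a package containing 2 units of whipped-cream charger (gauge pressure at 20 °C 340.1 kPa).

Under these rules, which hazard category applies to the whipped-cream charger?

The whipped-cream charger has gauge pressure at 20 °C 340.1 kPa, which is > 200 kPa, so it is Category CG (Compressed Gas).

Category CG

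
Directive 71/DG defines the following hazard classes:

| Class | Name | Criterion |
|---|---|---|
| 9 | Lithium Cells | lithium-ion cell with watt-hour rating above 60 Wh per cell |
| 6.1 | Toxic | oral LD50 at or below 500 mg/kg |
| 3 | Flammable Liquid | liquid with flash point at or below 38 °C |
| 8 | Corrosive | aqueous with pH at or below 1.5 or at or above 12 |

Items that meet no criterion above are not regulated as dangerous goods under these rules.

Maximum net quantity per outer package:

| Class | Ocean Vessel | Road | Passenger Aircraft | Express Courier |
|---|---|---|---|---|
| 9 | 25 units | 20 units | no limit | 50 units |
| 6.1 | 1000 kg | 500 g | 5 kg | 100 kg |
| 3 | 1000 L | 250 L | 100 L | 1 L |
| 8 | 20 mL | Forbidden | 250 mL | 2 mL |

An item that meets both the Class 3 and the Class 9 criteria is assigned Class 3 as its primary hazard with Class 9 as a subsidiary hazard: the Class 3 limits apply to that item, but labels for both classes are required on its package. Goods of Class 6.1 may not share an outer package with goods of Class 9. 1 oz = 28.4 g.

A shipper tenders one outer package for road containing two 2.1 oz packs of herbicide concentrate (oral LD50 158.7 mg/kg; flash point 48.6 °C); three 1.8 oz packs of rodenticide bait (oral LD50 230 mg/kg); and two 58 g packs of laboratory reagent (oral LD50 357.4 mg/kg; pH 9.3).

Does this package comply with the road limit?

With oral LD50 158.7 mg/kg (≤ 500 mg/kg), the herbicide concentrate falls in Class 6.1.
With oral LD50 230 mg/kg (≤ 500 mg/kg), the rodenticide bait falls in Class 6.1.
With oral LD50 357.4 mg/kg (≤ 500 mg/kg), the laboratory reagent falls in Class 6.1.
Total Class 6.1: (two 2.1 oz packs = 119.28 g) + (three 1.8 oz packs = 153.36 g) + (two 58 g packs = 116 g) = 388.64 g.
That is within the Class 6.1 road limit of 500 g.

Yes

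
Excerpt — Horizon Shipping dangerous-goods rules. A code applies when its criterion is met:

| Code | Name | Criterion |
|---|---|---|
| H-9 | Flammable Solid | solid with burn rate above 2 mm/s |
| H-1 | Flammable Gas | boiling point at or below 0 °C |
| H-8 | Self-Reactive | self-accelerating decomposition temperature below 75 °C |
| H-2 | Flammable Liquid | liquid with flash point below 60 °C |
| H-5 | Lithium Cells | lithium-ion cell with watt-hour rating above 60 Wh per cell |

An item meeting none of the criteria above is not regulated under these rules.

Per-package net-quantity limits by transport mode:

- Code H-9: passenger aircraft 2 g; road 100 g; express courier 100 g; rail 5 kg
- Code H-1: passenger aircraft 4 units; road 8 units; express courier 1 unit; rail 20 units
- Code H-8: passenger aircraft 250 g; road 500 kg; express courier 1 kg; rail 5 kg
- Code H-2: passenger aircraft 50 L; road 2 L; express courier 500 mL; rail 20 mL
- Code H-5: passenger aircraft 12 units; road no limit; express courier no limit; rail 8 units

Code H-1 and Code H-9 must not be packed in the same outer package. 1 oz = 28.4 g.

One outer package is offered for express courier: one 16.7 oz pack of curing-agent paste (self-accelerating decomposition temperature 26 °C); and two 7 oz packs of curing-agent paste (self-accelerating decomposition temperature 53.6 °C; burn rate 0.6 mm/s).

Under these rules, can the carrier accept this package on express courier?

Self-accelerating decomposition temperature 26 °C meets the Code H-8 criterion (Self-Reactive), so the curing-agent paste is Code H-8.
The curing-agent paste has self-accelerating decomposition temperature 53.6 °C, which is < 75 °C, so it is Code H-8 (Self-Reactive).
Code H-8 net quantity: (one 16.7 oz pack = 474.28 g) + (two 7 oz packs = 397.6 g) = 871.88 g.
871.88 g ≤ 1 kg (express courier limit, Code H-8) — within limit.

Yes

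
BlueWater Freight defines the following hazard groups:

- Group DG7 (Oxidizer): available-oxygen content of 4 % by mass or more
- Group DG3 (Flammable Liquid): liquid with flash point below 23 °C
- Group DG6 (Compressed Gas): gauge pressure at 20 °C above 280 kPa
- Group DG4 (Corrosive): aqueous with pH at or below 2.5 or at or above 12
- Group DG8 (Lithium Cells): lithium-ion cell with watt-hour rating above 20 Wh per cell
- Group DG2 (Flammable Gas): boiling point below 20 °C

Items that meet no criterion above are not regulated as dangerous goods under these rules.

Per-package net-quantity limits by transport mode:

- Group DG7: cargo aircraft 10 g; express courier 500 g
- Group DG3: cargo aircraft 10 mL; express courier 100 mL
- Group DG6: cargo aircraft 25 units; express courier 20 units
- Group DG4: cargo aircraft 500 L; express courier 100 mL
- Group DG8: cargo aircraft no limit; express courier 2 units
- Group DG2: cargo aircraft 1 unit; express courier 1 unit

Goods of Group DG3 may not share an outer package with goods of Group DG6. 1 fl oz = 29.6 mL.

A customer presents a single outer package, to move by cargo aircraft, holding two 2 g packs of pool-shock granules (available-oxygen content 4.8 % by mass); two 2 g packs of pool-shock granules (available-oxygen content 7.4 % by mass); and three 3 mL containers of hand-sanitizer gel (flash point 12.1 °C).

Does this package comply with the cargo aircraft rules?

Pool-shock granules: available-oxygen content 4.8 % by mass ≥ 4 % by mass → Group DG7 (Oxidizer).
Available-oxygen content 7.4 % by mass meets the Group DG7 criterion (Oxidizer), so the pool-shock granules are Group DG7.
The hand-sanitizer gel has flash point 12.1 °C, which is < 23 °C, so it is Group DG3 (Flammable Liquid).
Group DG3 quantity: three 3 mL containers = 9 mL.
9 mL ≤ 10 mL (cargo aircraft limit, Group DG3) — within limit.
Total Group DG7: (two 2 g packs = 4 g) + (two 2 g packs = 4 g) = 8 g.
8 g ≤ 10 g (cargo aircraft limit, Group DG7) — within limit.
The segregation rule (Group DG3 with Group DG6) does not apply to Group DG3 with Group DG7.
Every hazard group is within its cargo aircraft limit and no segregation rule is violated.

Yes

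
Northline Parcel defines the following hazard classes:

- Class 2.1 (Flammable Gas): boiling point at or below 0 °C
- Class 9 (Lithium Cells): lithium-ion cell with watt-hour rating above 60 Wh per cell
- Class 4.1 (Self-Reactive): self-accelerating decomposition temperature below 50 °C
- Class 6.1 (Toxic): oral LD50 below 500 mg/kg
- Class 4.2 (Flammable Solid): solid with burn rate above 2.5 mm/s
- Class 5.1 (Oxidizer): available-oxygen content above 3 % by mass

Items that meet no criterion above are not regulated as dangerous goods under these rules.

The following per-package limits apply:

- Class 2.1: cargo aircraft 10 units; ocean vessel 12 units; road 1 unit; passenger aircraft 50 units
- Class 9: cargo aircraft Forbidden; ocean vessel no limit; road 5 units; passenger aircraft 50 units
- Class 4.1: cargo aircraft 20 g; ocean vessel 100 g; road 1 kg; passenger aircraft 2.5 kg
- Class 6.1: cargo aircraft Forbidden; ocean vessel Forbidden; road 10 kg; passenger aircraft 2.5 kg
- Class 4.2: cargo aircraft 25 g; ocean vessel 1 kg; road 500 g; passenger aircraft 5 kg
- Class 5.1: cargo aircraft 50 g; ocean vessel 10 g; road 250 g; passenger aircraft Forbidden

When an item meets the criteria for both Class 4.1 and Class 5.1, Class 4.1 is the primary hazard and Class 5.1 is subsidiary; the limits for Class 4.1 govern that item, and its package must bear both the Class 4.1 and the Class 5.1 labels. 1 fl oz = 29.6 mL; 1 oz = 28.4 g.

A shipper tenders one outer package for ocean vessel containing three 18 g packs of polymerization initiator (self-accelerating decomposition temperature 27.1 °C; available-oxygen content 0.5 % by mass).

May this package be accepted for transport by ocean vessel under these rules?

Yes

The polymerization initiator has self-accelerating decomposition temperature 27.1 °C, which is < 50 °C, so it is Class 4.1 (Self-Reactive).
Class 4.1 quantity: three 18 g packs = 54 g.
That is within the Class 4.1 ocean vessel limit of 100 g.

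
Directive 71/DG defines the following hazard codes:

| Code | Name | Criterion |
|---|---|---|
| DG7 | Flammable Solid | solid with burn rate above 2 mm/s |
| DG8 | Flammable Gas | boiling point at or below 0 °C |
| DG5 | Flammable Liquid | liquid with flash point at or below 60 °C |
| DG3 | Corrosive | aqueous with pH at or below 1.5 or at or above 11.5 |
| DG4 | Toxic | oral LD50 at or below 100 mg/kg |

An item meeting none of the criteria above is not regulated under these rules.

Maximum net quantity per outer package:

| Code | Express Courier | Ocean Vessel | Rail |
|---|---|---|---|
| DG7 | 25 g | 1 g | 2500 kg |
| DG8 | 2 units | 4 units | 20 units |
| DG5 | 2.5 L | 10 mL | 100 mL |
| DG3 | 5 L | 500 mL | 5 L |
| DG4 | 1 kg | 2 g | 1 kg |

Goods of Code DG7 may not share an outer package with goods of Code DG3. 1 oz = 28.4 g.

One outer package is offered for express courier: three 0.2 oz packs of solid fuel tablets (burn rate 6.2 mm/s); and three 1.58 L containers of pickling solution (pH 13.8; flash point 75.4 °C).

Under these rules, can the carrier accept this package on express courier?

The solid fuel tablets have burn rate 6.2 mm/s, which is > 2 mm/s, so they are Code DG7 (Flammable Solid).
With pH 13.8 (≥ 11.5), the pickling solution falls in Code DG3.
Code DG7 quantity: three 0.2 oz packs = 17.04 g.
17.04 g is within the express courier limit of 25 g for Code DG7.
Code DG3 quantity: three 1.58 L containers = 4.74 L.
4.74 L is within the express courier limit of 5 L for Code DG3.
Code DG7 and Code DG3 may not share an outer package.

No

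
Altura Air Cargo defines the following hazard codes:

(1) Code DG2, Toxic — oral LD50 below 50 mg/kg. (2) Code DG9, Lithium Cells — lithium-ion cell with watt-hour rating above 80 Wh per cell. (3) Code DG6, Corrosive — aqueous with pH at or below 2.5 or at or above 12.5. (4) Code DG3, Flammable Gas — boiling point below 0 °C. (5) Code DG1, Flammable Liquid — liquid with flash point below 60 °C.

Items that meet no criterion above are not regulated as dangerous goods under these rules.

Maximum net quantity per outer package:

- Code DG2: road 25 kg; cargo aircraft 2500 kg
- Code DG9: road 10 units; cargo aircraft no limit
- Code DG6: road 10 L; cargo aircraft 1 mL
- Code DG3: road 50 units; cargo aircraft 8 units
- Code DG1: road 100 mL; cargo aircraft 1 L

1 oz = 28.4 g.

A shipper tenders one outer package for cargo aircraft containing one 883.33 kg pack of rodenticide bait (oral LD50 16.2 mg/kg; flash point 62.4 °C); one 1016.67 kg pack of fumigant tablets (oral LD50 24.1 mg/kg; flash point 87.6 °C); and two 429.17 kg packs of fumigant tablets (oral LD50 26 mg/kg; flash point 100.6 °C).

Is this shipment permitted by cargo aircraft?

With oral LD50 16.2 mg/kg (< 50 mg/kg), the rodenticide bait falls in Code DG2.
Fumigant tablets: oral LD50 24.1 mg/kg < 50 mg/kg → Code DG2 (Toxic).
Fumigant tablets: oral LD50 26 mg/kg < 50 mg/kg → Code DG2 (Toxic).
Total Code DG2: 883.33 kg + 1016.67 kg + (two 429.17 kg packs = 858.34 kg) = 2758.34 kg.
That exceeds the Code DG2 cargo aircraft limit of 2500 kg.

No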